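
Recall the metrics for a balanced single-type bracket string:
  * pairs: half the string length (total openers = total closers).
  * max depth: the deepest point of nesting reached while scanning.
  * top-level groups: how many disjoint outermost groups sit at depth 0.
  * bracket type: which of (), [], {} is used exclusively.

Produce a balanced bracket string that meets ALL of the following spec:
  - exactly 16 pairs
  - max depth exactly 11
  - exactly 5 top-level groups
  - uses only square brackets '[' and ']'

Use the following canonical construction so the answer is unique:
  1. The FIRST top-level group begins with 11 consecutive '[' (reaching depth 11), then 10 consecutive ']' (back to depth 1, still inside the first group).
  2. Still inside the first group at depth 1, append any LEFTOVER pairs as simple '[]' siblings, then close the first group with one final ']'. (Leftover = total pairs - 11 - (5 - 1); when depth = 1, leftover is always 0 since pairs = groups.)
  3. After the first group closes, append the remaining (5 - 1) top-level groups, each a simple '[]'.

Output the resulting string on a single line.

Spec: pairs=16 depth=11 groups=5
Leftover pairs = 16 - 11 - (5-1) = 1
First group: deep chain of depth 11 + 1 sibling pairs
Remaining 4 groups: simple '[]' each

Answer: [[[[[[[[[[[]]]]]]]]]][]][][][][]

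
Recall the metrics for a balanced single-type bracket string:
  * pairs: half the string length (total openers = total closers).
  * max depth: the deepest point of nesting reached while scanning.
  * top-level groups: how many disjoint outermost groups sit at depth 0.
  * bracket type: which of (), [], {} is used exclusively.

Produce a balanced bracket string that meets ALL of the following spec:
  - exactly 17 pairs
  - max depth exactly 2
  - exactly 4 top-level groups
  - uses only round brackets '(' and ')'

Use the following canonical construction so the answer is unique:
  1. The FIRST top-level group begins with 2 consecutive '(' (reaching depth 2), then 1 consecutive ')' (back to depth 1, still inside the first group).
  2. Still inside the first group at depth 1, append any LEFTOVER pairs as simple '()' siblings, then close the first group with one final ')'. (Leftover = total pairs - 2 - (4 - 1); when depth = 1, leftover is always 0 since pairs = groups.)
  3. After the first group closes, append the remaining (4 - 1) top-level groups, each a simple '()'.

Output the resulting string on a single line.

Answer: (()()()()()()()()()()()()())()()()

Derivation:
Spec: pairs=17 depth=2 groups=4
Leftover pairs = 17 - 2 - (4-1) = 12
First group: deep chain of depth 2 + 12 sibling pairs
Remaining 3 groups: simple '()' each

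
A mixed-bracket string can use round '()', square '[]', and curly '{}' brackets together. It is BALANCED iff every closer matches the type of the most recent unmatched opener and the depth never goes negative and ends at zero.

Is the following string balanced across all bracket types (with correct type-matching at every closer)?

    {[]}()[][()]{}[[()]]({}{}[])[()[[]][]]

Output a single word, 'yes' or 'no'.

Answer: yes

Derivation:
pos 0: push '{'; stack = {
pos 1: push '['; stack = {[
pos 2: ']' matches '['; pop; stack = {
pos 3: '}' matches '{'; pop; stack = (empty)
pos 4: push '('; stack = (
pos 5: ')' matches '('; pop; stack = (empty)
pos 6: push '['; stack = [
pos 7: ']' matches '['; pop; stack = (empty)
pos 8: push '['; stack = [
pos 9: push '('; stack = [(
pos 10: ')' matches '('; pop; stack = [
pos 11: ']' matches '['; pop; stack = (empty)
pos 12: push '{'; stack = {
pos 13: '}' matches '{'; pop; stack = (empty)
pos 14: push '['; stack = [
pos 15: push '['; stack = [[
pos 16: push '('; stack = [[(
pos 17: ')' matches '('; pop; stack = [[
pos 18: ']' matches '['; pop; stack = [
pos 19: ']' matches '['; pop; stack = (empty)
pos 20: push '('; stack = (
pos 21: push '{'; stack = ({
pos 22: '}' matches '{'; pop; stack = (
pos 23: push '{'; stack = ({
pos 24: '}' matches '{'; pop; stack = (
pos 25: push '['; stack = ([
pos 26: ']' matches '['; pop; stack = (
pos 27: ')' matches '('; pop; stack = (empty)
pos 28: push '['; stack = [
pos 29: push '('; stack = [(
pos 30: ')' matches '('; pop; stack = [
pos 31: push '['; stack = [[
pos 32: push '['; stack = [[[
pos 33: ']' matches '['; pop; stack = [[
pos 34: ']' matches '['; pop; stack = [
pos 35: push '['; stack = [[
pos 36: ']' matches '['; pop; stack = [
pos 37: ']' matches '['; pop; stack = (empty)
end: stack empty → VALID
Verdict: properly nested → yes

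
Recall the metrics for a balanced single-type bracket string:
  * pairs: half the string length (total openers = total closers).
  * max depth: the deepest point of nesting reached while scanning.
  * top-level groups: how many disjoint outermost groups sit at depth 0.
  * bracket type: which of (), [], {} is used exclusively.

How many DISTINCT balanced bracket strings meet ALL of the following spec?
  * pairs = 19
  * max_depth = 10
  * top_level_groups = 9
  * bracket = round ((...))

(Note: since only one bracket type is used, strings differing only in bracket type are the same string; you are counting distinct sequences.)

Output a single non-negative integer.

Spec: pairs=19 depth=10 groups=9
Count(depth <= 10) = 6216201
Count(depth <= 9) = 6215976
Count(depth == 10) = 6216201 - 6215976 = 225

Answer: 225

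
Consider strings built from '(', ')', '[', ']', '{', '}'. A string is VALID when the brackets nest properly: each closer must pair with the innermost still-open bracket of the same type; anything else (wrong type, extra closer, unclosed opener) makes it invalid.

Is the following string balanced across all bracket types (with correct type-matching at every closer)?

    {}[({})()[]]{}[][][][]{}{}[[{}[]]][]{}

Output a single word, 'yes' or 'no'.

Answer: yes

Derivation:
pos 0: push '{'; stack = {
pos 1: '}' matches '{'; pop; stack = (empty)
pos 2: push '['; stack = [
pos 3: push '('; stack = [(
pos 4: push '{'; stack = [({
pos 5: '}' matches '{'; pop; stack = [(
pos 6: ')' matches '('; pop; stack = [
pos 7: push '('; stack = [(
pos 8: ')' matches '('; pop; stack = [
pos 9: push '['; stack = [[
pos 10: ']' matches '['; pop; stack = [
pos 11: ']' matches '['; pop; stack = (empty)
pos 12: push '{'; stack = {
pos 13: '}' matches '{'; pop; stack = (empty)
pos 14: push '['; stack = [
pos 15: ']' matches '['; pop; stack = (empty)
pos 16: push '['; stack = [
pos 17: ']' matches '['; pop; stack = (empty)
pos 18: push '['; stack = [
pos 19: ']' matches '['; pop; stack = (empty)
pos 20: push '['; stack = [
pos 21: ']' matches '['; pop; stack = (empty)
pos 22: push '{'; stack = {
pos 23: '}' matches '{'; pop; stack = (empty)
pos 24: push '{'; stack = {
pos 25: '}' matches '{'; pop; stack = (empty)
pos 26: push '['; stack = [
pos 27: push '['; stack = [[
pos 28: push '{'; stack = [[{
pos 29: '}' matches '{'; pop; stack = [[
pos 30: push '['; stack = [[[
pos 31: ']' matches '['; pop; stack = [[
pos 32: ']' matches '['; pop; stack = [
pos 33: ']' matches '['; pop; stack = (empty)
pos 34: push '['; stack = [
pos 35: ']' matches '['; pop; stack = (empty)
pos 36: push '{'; stack = {
pos 37: '}' matches '{'; pop; stack = (empty)
end: stack empty → VALID
Verdict: properly nested → yes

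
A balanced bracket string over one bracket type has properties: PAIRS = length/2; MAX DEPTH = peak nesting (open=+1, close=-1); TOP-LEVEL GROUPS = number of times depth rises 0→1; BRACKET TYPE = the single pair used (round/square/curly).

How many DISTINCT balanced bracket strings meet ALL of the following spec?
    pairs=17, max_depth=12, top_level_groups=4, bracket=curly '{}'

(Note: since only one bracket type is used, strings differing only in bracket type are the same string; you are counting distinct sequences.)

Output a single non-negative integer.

Spec: pairs=17 depth=12 groups=4
Count(depth <= 12) = 15967872
Count(depth <= 11) = 15966584
Count(depth == 12) = 15967872 - 15966584 = 1288

Answer: 1288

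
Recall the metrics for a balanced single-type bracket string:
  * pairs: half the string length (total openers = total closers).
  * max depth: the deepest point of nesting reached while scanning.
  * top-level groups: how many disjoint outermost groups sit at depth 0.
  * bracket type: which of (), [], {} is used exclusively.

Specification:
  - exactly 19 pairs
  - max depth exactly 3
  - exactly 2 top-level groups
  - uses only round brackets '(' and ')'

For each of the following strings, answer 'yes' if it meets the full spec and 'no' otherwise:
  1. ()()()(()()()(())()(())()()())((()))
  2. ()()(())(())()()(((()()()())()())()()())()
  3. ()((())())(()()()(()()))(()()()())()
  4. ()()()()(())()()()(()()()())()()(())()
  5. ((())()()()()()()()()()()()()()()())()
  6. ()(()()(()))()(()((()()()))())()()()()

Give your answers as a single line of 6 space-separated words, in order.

String 1 '()()()(()()()(())()(())()()())((()))': depth seq [1 0 1 0 1 0 1 2 1 2 1 2 1 2 3 2 1 2 1 2 3 2 1 2 1 2 1 2 1 0 1 2 3 2 1 0]
  -> pairs=18 depth=3 groups=5 -> no
String 2 '()()(())(())()()(((()()()())()())()()())()': depth seq [1 0 1 0 1 2 1 0 1 2 1 0 1 0 1 0 1 2 3 4 3 4 3 4 3 4 3 2 3 2 3 2 1 2 1 2 1 2 1 0 1 0]
  -> pairs=21 depth=4 groups=8 -> no
String 3 '()((())())(()()()(()()))(()()()())()': depth seq [1 0 1 2 3 2 1 2 1 0 1 2 1 2 1 2 1 2 3 2 3 2 1 0 1 2 1 2 1 2 1 2 1 0 1 0]
  -> pairs=18 depth=3 groups=5 -> no
String 4 '()()()()(())()()()(()()()())()()(())()': depth seq [1 0 1 0 1 0 1 0 1 2 1 0 1 0 1 0 1 0 1 2 1 2 1 2 1 2 1 0 1 0 1 0 1 2 1 0 1 0]
  -> pairs=19 depth=2 groups=13 -> no
String 5 '((())()()()()()()()()()()()()()()())()': depth seq [1 2 3 2 1 2 1 2 1 2 1 2 1 2 1 2 1 2 1 2 1 2 1 2 1 2 1 2 1 2 1 2 1 2 1 0 1 0]
  -> pairs=19 depth=3 groups=2 -> yes
String 6 '()(()()(()))()(()((()()()))())()()()()': depth seq [1 0 1 2 1 2 1 2 3 2 1 0 1 0 1 2 1 2 3 4 3 4 3 4 3 2 1 2 1 0 1 0 1 0 1 0 1 0]
  -> pairs=19 depth=4 groups=8 -> no

Answer: no no no no yes no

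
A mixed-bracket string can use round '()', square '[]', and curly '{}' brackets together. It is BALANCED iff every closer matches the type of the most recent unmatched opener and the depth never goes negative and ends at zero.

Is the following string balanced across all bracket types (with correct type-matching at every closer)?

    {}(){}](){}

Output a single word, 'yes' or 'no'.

Answer: no

Derivation:
pos 0: push '{'; stack = {
pos 1: '}' matches '{'; pop; stack = (empty)
pos 2: push '('; stack = (
pos 3: ')' matches '('; pop; stack = (empty)
pos 4: push '{'; stack = {
pos 5: '}' matches '{'; pop; stack = (empty)
pos 6: saw closer ']' but stack is empty → INVALID
Verdict: unmatched closer ']' at position 6 → no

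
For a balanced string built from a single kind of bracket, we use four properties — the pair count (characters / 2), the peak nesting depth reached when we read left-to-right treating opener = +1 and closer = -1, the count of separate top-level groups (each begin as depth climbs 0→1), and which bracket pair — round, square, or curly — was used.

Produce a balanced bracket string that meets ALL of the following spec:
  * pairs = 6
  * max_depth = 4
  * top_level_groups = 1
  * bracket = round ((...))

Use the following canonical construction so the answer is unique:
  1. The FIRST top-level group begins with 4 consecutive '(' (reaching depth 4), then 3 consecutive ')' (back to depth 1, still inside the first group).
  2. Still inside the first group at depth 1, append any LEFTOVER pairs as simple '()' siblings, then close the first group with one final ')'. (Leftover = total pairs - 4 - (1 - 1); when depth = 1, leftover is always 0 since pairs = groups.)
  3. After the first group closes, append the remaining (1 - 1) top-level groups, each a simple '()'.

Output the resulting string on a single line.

Answer: (((()))()())

Derivation:
Spec: pairs=6 depth=4 groups=1
Leftover pairs = 6 - 4 - (1-1) = 2
First group: deep chain of depth 4 + 2 sibling pairs
Remaining 0 groups: simple '()' each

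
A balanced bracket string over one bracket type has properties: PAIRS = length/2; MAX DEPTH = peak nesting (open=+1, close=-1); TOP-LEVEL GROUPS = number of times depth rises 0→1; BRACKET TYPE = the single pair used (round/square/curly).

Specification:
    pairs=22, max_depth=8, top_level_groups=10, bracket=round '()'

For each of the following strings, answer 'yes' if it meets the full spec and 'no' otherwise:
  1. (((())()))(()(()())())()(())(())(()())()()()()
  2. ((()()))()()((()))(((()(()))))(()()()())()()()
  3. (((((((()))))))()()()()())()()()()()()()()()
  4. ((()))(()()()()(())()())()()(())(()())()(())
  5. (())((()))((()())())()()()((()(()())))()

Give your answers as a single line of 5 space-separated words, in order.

String 1 '(((())()))(()(()())())()(())(())(()())()()()()': depth seq [1 2 3 4 3 2 3 2 1 0 1 2 1 2 3 2 3 2 1 2 1 0 1 0 1 2 1 0 1 2 1 0 1 2 1 2 1 0 1 0 1 0 1 0 1 0]
  -> pairs=23 depth=4 groups=10 -> no
String 2 '((()()))()()((()))(((()(()))))(()()()())()()()': depth seq [1 2 3 2 3 2 1 0 1 0 1 0 1 2 3 2 1 0 1 2 3 4 3 4 5 4 3 2 1 0 1 2 1 2 1 2 1 2 1 0 1 0 1 0 1 0]
  -> pairs=23 depth=5 groups=9 -> no
String 3 '(((((((()))))))()()()()())()()()()()()()()()': depth seq [1 2 3 4 5 6 7 8 7 6 5 4 3 2 1 2 1 2 1 2 1 2 1 2 1 0 1 0 1 0 1 0 1 0 1 0 1 0 1 0 1 0 1 0]
  -> pairs=22 depth=8 groups=10 -> yes
String 4 '((()))(()()()()(())()())()()(())(()())()(())': depth seq [1 2 3 2 1 0 1 2 1 2 1 2 1 2 1 2 3 2 1 2 1 2 1 0 1 0 1 0 1 2 1 0 1 2 1 2 1 0 1 0 1 2 1 0]
  -> pairs=22 depth=3 groups=8 -> no
String 5 '(())((()))((()())())()()()((()(()())))()': depth seq [1 2 1 0 1 2 3 2 1 0 1 2 3 2 3 2 1 2 1 0 1 0 1 0 1 0 1 2 3 2 3 4 3 4 3 2 1 0 1 0]
  -> pairs=20 depth=4 groups=8 -> no

Answer: no no yes no no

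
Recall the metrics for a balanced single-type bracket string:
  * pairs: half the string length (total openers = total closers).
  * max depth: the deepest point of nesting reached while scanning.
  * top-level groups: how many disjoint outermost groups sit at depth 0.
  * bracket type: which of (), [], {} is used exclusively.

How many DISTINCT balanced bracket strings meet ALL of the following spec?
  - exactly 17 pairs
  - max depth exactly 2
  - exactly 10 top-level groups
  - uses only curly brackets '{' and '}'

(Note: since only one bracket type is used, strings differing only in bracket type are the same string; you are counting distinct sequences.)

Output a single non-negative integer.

Spec: pairs=17 depth=2 groups=10
Count(depth <= 2) = 11440
Count(depth <= 1) = 0
Count(depth == 2) = 11440 - 0 = 11440

Answer: 11440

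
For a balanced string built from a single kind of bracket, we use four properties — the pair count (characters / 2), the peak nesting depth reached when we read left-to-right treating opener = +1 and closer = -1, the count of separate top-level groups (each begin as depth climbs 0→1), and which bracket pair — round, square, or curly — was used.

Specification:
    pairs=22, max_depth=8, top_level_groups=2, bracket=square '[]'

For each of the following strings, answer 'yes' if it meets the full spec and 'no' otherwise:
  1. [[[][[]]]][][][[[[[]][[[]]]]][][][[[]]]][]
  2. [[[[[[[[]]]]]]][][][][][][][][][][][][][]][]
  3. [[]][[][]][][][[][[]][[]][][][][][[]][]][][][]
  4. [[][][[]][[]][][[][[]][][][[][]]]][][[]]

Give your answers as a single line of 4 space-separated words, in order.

String 1 '[[[][[]]]][][][[[[[]][[[]]]]][][][[[]]]][]': depth seq [1 2 3 2 3 4 3 2 1 0 1 0 1 0 1 2 3 4 5 4 3 4 5 6 5 4 3 2 1 2 1 2 1 2 3 4 3 2 1 0 1 0]
  -> pairs=21 depth=6 groups=5 -> no
String 2 '[[[[[[[[]]]]]]][][][][][][][][][][][][][]][]': depth seq [1 2 3 4 5 6 7 8 7 6 5 4 3 2 1 2 1 2 1 2 1 2 1 2 1 2 1 2 1 2 1 2 1 2 1 2 1 2 1 2 1 0 1 0]
  -> pairs=22 depth=8 groups=2 -> yes
String 3 '[[]][[][]][][][[][[]][[]][][][][][[]][]][][][]': depth seq [1 2 1 0 1 2 1 2 1 0 1 0 1 0 1 2 1 2 3 2 1 2 3 2 1 2 1 2 1 2 1 2 1 2 3 2 1 2 1 0 1 0 1 0 1 0]
  -> pairs=23 depth=3 groups=8 -> no
String 4 '[[][][[]][[]][][[][[]][][][[][]]]][][[]]': depth seq [1 2 1 2 1 2 3 2 1 2 3 2 1 2 1 2 3 2 3 4 3 2 3 2 3 2 3 4 3 4 3 2 1 0 1 0 1 2 1 0]
  -> pairs=20 depth=4 groups=3 -> no

Answer: no yes no no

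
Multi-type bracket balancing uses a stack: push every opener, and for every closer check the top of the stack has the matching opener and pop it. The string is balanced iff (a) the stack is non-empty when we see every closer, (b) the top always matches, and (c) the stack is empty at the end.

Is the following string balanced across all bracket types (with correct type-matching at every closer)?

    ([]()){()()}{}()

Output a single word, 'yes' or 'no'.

Answer: yes

Derivation:
pos 0: push '('; stack = (
pos 1: push '['; stack = ([
pos 2: ']' matches '['; pop; stack = (
pos 3: push '('; stack = ((
pos 4: ')' matches '('; pop; stack = (
pos 5: ')' matches '('; pop; stack = (empty)
pos 6: push '{'; stack = {
pos 7: push '('; stack = {(
pos 8: ')' matches '('; pop; stack = {
pos 9: push '('; stack = {(
pos 10: ')' matches '('; pop; stack = {
pos 11: '}' matches '{'; pop; stack = (empty)
pos 12: push '{'; stack = {
pos 13: '}' matches '{'; pop; stack = (empty)
pos 14: push '('; stack = (
pos 15: ')' matches '('; pop; stack = (empty)
end: stack empty → VALID
Verdict: properly nested → yes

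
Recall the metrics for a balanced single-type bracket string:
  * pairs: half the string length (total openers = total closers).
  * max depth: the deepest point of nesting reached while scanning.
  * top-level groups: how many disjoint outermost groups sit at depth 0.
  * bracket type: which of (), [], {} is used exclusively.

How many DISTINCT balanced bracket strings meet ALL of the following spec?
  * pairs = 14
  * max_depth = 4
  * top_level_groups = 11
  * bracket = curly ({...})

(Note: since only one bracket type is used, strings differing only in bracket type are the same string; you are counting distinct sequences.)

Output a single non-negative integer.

Answer: 11

Derivation:
Spec: pairs=14 depth=4 groups=11
Count(depth <= 4) = 440
Count(depth <= 3) = 429
Count(depth == 4) = 440 - 429 = 11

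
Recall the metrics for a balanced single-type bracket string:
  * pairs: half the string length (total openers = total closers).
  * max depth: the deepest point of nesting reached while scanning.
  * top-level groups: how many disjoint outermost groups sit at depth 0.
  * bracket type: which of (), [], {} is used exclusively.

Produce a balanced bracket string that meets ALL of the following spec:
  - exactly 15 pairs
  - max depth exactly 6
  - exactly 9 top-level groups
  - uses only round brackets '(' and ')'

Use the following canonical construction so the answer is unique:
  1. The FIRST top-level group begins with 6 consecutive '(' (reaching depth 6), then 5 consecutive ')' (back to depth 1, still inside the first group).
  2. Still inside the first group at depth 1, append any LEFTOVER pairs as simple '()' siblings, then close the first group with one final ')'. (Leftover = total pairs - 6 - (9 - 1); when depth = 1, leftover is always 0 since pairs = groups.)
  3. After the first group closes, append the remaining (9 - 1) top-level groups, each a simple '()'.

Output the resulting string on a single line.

Spec: pairs=15 depth=6 groups=9
Leftover pairs = 15 - 6 - (9-1) = 1
First group: deep chain of depth 6 + 1 sibling pairs
Remaining 8 groups: simple '()' each

Answer: (((((()))))())()()()()()()()()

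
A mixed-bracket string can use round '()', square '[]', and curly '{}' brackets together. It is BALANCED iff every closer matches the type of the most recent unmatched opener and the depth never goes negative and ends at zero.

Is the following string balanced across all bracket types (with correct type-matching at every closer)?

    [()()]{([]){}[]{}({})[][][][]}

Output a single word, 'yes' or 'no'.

Answer: yes

Derivation:
pos 0: push '['; stack = [
pos 1: push '('; stack = [(
pos 2: ')' matches '('; pop; stack = [
pos 3: push '('; stack = [(
pos 4: ')' matches '('; pop; stack = [
pos 5: ']' matches '['; pop; stack = (empty)
pos 6: push '{'; stack = {
pos 7: push '('; stack = {(
pos 8: push '['; stack = {([
pos 9: ']' matches '['; pop; stack = {(
pos 10: ')' matches '('; pop; stack = {
pos 11: push '{'; stack = {{
pos 12: '}' matches '{'; pop; stack = {
pos 13: push '['; stack = {[
pos 14: ']' matches '['; pop; stack = {
pos 15: push '{'; stack = {{
pos 16: '}' matches '{'; pop; stack = {
pos 17: push '('; stack = {(
pos 18: push '{'; stack = {({
pos 19: '}' matches '{'; pop; stack = {(
pos 20: ')' matches '('; pop; stack = {
pos 21: push '['; stack = {[
pos 22: ']' matches '['; pop; stack = {
pos 23: push '['; stack = {[
pos 24: ']' matches '['; pop; stack = {
pos 25: push '['; stack = {[
pos 26: ']' matches '['; pop; stack = {
pos 27: push '['; stack = {[
pos 28: ']' matches '['; pop; stack = {
pos 29: '}' matches '{'; pop; stack = (empty)
end: stack empty → VALID
Verdict: properly nested → yes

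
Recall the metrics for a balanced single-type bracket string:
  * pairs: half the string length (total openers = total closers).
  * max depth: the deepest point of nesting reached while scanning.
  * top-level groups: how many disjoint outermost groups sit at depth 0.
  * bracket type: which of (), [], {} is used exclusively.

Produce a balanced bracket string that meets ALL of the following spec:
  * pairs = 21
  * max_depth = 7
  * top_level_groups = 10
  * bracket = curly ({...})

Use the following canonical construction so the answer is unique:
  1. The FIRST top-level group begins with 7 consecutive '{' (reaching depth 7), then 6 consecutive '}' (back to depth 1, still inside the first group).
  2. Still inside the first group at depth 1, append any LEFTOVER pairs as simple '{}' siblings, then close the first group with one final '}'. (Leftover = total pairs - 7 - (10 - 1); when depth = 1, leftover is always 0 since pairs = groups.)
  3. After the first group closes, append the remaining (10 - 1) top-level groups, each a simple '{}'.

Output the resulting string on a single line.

Answer: {{{{{{{}}}}}}{}{}{}{}{}}{}{}{}{}{}{}{}{}{}

Derivation:
Spec: pairs=21 depth=7 groups=10
Leftover pairs = 21 - 7 - (10-1) = 5
First group: deep chain of depth 7 + 5 sibling pairs
Remaining 9 groups: simple '{}' each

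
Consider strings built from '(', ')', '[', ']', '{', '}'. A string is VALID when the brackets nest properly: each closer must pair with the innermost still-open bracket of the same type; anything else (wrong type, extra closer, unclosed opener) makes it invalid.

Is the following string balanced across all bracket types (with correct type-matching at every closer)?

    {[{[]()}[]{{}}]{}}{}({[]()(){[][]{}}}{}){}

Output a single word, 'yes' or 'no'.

Answer: yes

Derivation:
pos 0: push '{'; stack = {
pos 1: push '['; stack = {[
pos 2: push '{'; stack = {[{
pos 3: push '['; stack = {[{[
pos 4: ']' matches '['; pop; stack = {[{
pos 5: push '('; stack = {[{(
pos 6: ')' matches '('; pop; stack = {[{
pos 7: '}' matches '{'; pop; stack = {[
pos 8: push '['; stack = {[[
pos 9: ']' matches '['; pop; stack = {[
pos 10: push '{'; stack = {[{
pos 11: push '{'; stack = {[{{
pos 12: '}' matches '{'; pop; stack = {[{
pos 13: '}' matches '{'; pop; stack = {[
pos 14: ']' matches '['; pop; stack = {
pos 15: push '{'; stack = {{
pos 16: '}' matches '{'; pop; stack = {
pos 17: '}' matches '{'; pop; stack = (empty)
pos 18: push '{'; stack = {
pos 19: '}' matches '{'; pop; stack = (empty)
pos 20: push '('; stack = (
pos 21: push '{'; stack = ({
pos 22: push '['; stack = ({[
pos 23: ']' matches '['; pop; stack = ({
pos 24: push '('; stack = ({(
pos 25: ')' matches '('; pop; stack = ({
pos 26: push '('; stack = ({(
pos 27: ')' matches '('; pop; stack = ({
pos 28: push '{'; stack = ({{
pos 29: push '['; stack = ({{[
pos 30: ']' matches '['; pop; stack = ({{
pos 31: push '['; stack = ({{[
pos 32: ']' matches '['; pop; stack = ({{
pos 33: push '{'; stack = ({{{
pos 34: '}' matches '{'; pop; stack = ({{
pos 35: '}' matches '{'; pop; stack = ({
pos 36: '}' matches '{'; pop; stack = (
pos 37: push '{'; stack = ({
pos 38: '}' matches '{'; pop; stack = (
pos 39: ')' matches '('; pop; stack = (empty)
pos 40: push '{'; stack = {
pos 41: '}' matches '{'; pop; stack = (empty)
end: stack empty → VALID
Verdict: properly nested → yes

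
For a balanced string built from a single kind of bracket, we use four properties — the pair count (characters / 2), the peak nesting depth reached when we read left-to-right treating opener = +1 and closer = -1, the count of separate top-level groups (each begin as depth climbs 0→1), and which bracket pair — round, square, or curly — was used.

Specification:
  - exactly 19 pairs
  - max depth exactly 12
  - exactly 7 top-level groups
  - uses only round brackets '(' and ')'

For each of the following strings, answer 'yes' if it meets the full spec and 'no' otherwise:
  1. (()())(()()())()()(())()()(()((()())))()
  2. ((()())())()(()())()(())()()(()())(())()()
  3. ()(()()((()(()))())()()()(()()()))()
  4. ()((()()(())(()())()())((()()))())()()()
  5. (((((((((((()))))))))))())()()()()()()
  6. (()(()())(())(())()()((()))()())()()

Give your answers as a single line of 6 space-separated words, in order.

String 1 '(()())(()()())()()(())()()(()((()())))()': depth seq [1 2 1 2 1 0 1 2 1 2 1 2 1 0 1 0 1 0 1 2 1 0 1 0 1 0 1 2 1 2 3 4 3 4 3 2 1 0 1 0]
  -> pairs=20 depth=4 groups=9 -> no
String 2 '((()())())()(()())()(())()()(()())(())()()': depth seq [1 2 3 2 3 2 1 2 1 0 1 0 1 2 1 2 1 0 1 0 1 2 1 0 1 0 1 0 1 2 1 2 1 0 1 2 1 0 1 0 1 0]
  -> pairs=21 depth=3 groups=11 -> no
String 3 '()(()()((()(()))())()()()(()()()))()': depth seq [1 0 1 2 1 2 1 2 3 4 3 4 5 4 3 2 3 2 1 2 1 2 1 2 1 2 3 2 3 2 3 2 1 0 1 0]
  -> pairs=18 depth=5 groups=3 -> no
String 4 '()((()()(())(()())()())((()()))())()()()': depth seq [1 0 1 2 3 2 3 2 3 4 3 2 3 4 3 4 3 2 3 2 3 2 1 2 3 4 3 4 3 2 1 2 1 0 1 0 1 0 1 0]
  -> pairs=20 depth=4 groups=5 -> no
String 5 '(((((((((((()))))))))))())()()()()()()': depth seq [1 2 3 4 5 6 7 8 9 10 11 12 11 10 9 8 7 6 5 4 3 2 1 2 1 0 1 0 1 0 1 0 1 0 1 0 1 0]
  -> pairs=19 depth=12 groups=7 -> yes
String 6 '(()(()())(())(())()()((()))()())()()': depth seq [1 2 1 2 3 2 3 2 1 2 3 2 1 2 3 2 1 2 1 2 1 2 3 4 3 2 1 2 1 2 1 0 1 0 1 0]
  -> pairs=18 depth=4 groups=3 -> no

Answer: no no no no yes no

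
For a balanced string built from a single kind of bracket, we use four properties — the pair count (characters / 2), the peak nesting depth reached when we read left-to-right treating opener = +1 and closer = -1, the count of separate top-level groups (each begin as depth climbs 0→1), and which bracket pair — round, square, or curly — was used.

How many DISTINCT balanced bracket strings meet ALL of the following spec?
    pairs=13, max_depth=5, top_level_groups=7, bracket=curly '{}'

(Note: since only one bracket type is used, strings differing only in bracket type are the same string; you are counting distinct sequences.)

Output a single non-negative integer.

Answer: 714

Derivation:
Spec: pairs=13 depth=5 groups=7
Count(depth <= 5) = 9884
Count(depth <= 4) = 9170
Count(depth == 5) = 9884 - 9170 = 714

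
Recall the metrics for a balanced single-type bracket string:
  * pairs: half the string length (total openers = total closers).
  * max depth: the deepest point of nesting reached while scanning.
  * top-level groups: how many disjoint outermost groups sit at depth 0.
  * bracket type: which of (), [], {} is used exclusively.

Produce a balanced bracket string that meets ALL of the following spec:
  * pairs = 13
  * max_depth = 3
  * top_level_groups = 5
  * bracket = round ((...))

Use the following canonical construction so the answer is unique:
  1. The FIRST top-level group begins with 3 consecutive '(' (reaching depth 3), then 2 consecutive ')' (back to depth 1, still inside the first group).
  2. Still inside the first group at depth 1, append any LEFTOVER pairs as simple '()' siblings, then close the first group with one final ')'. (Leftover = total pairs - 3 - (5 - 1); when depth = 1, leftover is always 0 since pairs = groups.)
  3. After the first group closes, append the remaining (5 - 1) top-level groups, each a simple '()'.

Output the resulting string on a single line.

Answer: ((())()()()()()())()()()()

Derivation:
Spec: pairs=13 depth=3 groups=5
Leftover pairs = 13 - 3 - (5-1) = 6
First group: deep chain of depth 3 + 6 sibling pairs
Remaining 4 groups: simple '()' each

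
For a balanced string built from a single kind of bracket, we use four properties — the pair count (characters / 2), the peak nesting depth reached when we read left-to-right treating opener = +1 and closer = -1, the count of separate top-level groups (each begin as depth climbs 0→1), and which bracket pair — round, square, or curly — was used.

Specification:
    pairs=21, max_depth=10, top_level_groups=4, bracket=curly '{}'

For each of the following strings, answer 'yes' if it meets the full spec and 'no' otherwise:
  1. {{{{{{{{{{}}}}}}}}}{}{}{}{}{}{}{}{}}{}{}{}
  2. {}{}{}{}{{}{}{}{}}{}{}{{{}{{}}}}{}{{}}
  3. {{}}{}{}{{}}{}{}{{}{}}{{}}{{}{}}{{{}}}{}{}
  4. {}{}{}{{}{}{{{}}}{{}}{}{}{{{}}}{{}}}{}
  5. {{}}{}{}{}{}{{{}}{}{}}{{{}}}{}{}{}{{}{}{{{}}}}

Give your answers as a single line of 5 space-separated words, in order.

String 1 '{{{{{{{{{{}}}}}}}}}{}{}{}{}{}{}{}{}}{}{}{}': depth seq [1 2 3 4 5 6 7 8 9 10 9 8 7 6 5 4 3 2 1 2 1 2 1 2 1 2 1 2 1 2 1 2 1 2 1 0 1 0 1 0 1 0]
  -> pairs=21 depth=10 groups=4 -> yes
String 2 '{}{}{}{}{{}{}{}{}}{}{}{{{}{{}}}}{}{{}}': depth seq [1 0 1 0 1 0 1 0 1 2 1 2 1 2 1 2 1 0 1 0 1 0 1 2 3 2 3 4 3 2 1 0 1 0 1 2 1 0]
  -> pairs=19 depth=4 groups=10 -> no
String 3 '{{}}{}{}{{}}{}{}{{}{}}{{}}{{}{}}{{{}}}{}{}': depth seq [1 2 1 0 1 0 1 0 1 2 1 0 1 0 1 0 1 2 1 2 1 0 1 2 1 0 1 2 1 2 1 0 1 2 3 2 1 0 1 0 1 0]
  -> pairs=21 depth=3 groups=12 -> no
String 4 '{}{}{}{{}{}{{{}}}{{}}{}{}{{{}}}{{}}}{}': depth seq [1 0 1 0 1 0 1 2 1 2 1 2 3 4 3 2 1 2 3 2 1 2 1 2 1 2 3 4 3 2 1 2 3 2 1 0 1 0]
  -> pairs=19 depth=4 groups=5 -> no
String 5 '{{}}{}{}{}{}{{{}}{}{}}{{{}}}{}{}{}{{}{}{{{}}}}': depth seq [1 2 1 0 1 0 1 0 1 0 1 0 1 2 3 2 1 2 1 2 1 0 1 2 3 2 1 0 1 0 1 0 1 0 1 2 1 2 1 2 3 4 3 2 1 0]
  -> pairs=23 depth=4 groups=11 -> no

Answer: yes no no no no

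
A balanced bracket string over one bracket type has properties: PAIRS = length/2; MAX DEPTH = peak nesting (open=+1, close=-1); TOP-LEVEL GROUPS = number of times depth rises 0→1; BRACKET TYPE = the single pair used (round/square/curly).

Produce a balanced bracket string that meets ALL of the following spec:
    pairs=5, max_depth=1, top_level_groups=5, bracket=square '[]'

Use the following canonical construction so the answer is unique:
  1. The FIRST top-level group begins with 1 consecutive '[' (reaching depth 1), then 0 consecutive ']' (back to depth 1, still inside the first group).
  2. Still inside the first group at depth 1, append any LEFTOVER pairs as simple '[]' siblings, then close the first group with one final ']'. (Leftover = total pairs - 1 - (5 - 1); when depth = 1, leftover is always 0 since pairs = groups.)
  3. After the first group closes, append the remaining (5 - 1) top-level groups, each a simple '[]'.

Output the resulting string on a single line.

Answer: [][][][][]

Derivation:
Spec: pairs=5 depth=1 groups=5
Leftover pairs = 5 - 1 - (5-1) = 0
First group: deep chain of depth 1 + 0 sibling pairs
Remaining 4 groups: simple '[]' each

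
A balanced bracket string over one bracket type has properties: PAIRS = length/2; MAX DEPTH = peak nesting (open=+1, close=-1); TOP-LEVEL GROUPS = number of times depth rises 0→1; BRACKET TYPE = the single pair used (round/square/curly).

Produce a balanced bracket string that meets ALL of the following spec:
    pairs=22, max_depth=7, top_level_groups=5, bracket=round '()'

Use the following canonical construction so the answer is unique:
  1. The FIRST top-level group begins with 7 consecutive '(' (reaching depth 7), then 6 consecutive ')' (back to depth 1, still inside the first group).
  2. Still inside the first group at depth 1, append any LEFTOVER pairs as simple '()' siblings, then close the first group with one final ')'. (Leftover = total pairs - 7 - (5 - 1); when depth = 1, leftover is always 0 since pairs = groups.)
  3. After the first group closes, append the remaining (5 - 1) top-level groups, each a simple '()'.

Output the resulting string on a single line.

Spec: pairs=22 depth=7 groups=5
Leftover pairs = 22 - 7 - (5-1) = 11
First group: deep chain of depth 7 + 11 sibling pairs
Remaining 4 groups: simple '()' each

Answer: ((((((())))))()()()()()()()()()()())()()()()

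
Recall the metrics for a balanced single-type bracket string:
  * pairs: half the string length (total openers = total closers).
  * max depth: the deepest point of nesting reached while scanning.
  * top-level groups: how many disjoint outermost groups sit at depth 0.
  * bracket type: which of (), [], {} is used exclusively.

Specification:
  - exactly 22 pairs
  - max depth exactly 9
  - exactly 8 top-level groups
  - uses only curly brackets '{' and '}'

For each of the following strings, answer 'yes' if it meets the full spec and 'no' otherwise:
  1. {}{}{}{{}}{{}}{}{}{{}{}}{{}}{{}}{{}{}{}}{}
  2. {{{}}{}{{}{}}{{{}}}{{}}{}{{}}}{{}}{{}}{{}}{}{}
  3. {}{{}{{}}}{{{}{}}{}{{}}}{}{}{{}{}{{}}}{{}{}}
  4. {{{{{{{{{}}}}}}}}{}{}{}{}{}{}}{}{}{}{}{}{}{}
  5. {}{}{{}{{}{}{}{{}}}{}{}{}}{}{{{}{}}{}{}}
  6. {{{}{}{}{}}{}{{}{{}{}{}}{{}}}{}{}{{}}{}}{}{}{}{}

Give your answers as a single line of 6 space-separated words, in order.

Answer: no no no yes no no

Derivation:
String 1 '{}{}{}{{}}{{}}{}{}{{}{}}{{}}{{}}{{}{}{}}{}': depth seq [1 0 1 0 1 0 1 2 1 0 1 2 1 0 1 0 1 0 1 2 1 2 1 0 1 2 1 0 1 2 1 0 1 2 1 2 1 2 1 0 1 0]
  -> pairs=21 depth=2 groups=12 -> no
String 2 '{{{}}{}{{}{}}{{{}}}{{}}{}{{}}}{{}}{{}}{{}}{}{}': depth seq [1 2 3 2 1 2 1 2 3 2 3 2 1 2 3 4 3 2 1 2 3 2 1 2 1 2 3 2 1 0 1 2 1 0 1 2 1 0 1 2 1 0 1 0 1 0]
  -> pairs=23 depth=4 groups=6 -> no
String 3 '{}{{}{{}}}{{{}{}}{}{{}}}{}{}{{}{}{{}}}{{}{}}': depth seq [1 0 1 2 1 2 3 2 1 0 1 2 3 2 3 2 1 2 1 2 3 2 1 0 1 0 1 0 1 2 1 2 1 2 3 2 1 0 1 2 1 2 1 0]
  -> pairs=22 depth=3 groups=7 -> no
String 4 '{{{{{{{{{}}}}}}}}{}{}{}{}{}{}}{}{}{}{}{}{}{}': depth seq [1 2 3 4 5 6 7 8 9 8 7 6 5 4 3 2 1 2 1 2 1 2 1 2 1 2 1 2 1 0 1 0 1 0 1 0 1 0 1 0 1 0 1 0]
  -> pairs=22 depth=9 groups=8 -> yes
String 5 '{}{}{{}{{}{}{}{{}}}{}{}{}}{}{{{}{}}{}{}}': depth seq [1 0 1 0 1 2 1 2 3 2 3 2 3 2 3 4 3 2 1 2 1 2 1 2 1 0 1 0 1 2 3 2 3 2 1 2 1 2 1 0]
  -> pairs=20 depth=4 groups=5 -> no
String 6 '{{{}{}{}{}}{}{{}{{}{}{}}{{}}}{}{}{{}}{}}{}{}{}{}': depth seq [1 2 3 2 3 2 3 2 3 2 1 2 1 2 3 2 3 4 3 4 3 4 3 2 3 4 3 2 1 2 1 2 1 2 3 2 1 2 1 0 1 0 1 0 1 0 1 0]
  -> pairs=24 depth=4 groups=5 -> no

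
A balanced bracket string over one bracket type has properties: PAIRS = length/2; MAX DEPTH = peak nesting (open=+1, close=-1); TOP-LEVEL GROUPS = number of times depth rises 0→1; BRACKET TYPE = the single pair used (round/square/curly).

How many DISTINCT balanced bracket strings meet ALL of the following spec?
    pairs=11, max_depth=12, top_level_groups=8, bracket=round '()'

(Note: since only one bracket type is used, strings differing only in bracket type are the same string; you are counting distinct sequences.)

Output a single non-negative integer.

Spec: pairs=11 depth=12 groups=8
Count(depth <= 12) = 208
Count(depth <= 11) = 208
Count(depth == 12) = 208 - 208 = 0

Answer: 0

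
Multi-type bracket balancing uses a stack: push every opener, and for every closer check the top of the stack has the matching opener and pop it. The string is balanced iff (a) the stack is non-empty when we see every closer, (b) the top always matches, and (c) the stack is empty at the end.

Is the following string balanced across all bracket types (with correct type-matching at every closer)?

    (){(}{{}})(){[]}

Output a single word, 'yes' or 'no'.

pos 0: push '('; stack = (
pos 1: ')' matches '('; pop; stack = (empty)
pos 2: push '{'; stack = {
pos 3: push '('; stack = {(
pos 4: saw closer '}' but top of stack is '(' (expected ')') → INVALID
Verdict: type mismatch at position 4: '}' closes '(' → no

Answer: no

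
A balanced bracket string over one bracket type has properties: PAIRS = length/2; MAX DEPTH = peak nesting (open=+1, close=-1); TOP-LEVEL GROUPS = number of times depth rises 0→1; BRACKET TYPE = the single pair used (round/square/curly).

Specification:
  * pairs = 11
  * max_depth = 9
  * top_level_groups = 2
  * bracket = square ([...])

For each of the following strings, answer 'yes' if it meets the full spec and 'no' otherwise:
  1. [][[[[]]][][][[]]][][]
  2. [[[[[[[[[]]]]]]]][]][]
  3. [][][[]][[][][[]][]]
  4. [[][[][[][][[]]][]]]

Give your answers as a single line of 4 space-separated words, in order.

Answer: no yes no no

Derivation:
String 1 '[][[[[]]][][][[]]][][]': depth seq [1 0 1 2 3 4 3 2 1 2 1 2 1 2 3 2 1 0 1 0 1 0]
  -> pairs=11 depth=4 groups=4 -> no
String 2 '[[[[[[[[[]]]]]]]][]][]': depth seq [1 2 3 4 5 6 7 8 9 8 7 6 5 4 3 2 1 2 1 0 1 0]
  -> pairs=11 depth=9 groups=2 -> yes
String 3 '[][][[]][[][][[]][]]': depth seq [1 0 1 0 1 2 1 0 1 2 1 2 1 2 3 2 1 2 1 0]
  -> pairs=10 depth=3 groups=4 -> no
String 4 '[[][[][[][][[]]][]]]': depth seq [1 2 1 2 3 2 3 4 3 4 3 4 5 4 3 2 3 2 1 0]
  -> pairs=10 depth=5 groups=1 -> no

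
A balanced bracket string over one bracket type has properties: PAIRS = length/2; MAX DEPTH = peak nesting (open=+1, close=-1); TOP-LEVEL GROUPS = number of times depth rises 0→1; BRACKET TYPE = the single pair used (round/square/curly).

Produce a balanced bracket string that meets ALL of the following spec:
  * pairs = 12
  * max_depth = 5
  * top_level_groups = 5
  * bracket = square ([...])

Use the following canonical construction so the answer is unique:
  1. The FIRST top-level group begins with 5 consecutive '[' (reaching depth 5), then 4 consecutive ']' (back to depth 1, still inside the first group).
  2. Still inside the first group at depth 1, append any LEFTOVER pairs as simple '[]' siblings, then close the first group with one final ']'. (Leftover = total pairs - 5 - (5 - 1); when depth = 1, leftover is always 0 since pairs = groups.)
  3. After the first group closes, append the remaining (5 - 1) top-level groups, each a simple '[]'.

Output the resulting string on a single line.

Answer: [[[[[]]]][][][]][][][][]

Derivation:
Spec: pairs=12 depth=5 groups=5
Leftover pairs = 12 - 5 - (5-1) = 3
First group: deep chain of depth 5 + 3 sibling pairs
Remaining 4 groups: simple '[]' each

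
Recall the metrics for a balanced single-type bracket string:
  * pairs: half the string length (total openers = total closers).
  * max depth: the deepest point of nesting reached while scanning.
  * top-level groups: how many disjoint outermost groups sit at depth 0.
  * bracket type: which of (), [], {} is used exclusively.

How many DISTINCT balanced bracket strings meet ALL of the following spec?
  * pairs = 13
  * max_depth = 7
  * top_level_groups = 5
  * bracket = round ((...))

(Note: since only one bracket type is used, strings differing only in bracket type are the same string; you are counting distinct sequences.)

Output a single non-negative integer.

Answer: 665

Derivation:
Spec: pairs=13 depth=7 groups=5
Count(depth <= 7) = 48360
Count(depth <= 6) = 47695
Count(depth == 7) = 48360 - 47695 = 665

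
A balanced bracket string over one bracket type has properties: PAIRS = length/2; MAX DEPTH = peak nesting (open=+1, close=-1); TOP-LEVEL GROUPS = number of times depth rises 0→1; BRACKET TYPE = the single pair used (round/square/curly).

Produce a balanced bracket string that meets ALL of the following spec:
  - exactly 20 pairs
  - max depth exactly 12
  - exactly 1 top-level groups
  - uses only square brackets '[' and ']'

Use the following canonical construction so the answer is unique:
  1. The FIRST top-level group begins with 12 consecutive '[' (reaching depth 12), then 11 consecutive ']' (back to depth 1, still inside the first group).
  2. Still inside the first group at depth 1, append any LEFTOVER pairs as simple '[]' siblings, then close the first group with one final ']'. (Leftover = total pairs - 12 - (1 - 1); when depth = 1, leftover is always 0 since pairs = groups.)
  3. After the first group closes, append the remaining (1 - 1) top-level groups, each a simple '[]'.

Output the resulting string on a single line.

Spec: pairs=20 depth=12 groups=1
Leftover pairs = 20 - 12 - (1-1) = 8
First group: deep chain of depth 12 + 8 sibling pairs
Remaining 0 groups: simple '[]' each

Answer: [[[[[[[[[[[[]]]]]]]]]]][][][][][][][][]]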